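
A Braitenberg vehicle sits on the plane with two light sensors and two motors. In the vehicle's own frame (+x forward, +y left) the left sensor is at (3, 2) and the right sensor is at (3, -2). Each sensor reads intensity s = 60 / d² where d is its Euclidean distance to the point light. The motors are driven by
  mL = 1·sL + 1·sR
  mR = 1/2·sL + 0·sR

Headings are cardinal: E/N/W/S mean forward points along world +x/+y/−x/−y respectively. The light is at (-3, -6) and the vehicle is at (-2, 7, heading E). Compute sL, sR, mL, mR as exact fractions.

60/241 60/137 22680/33017 30/241

left sensor world pos  = (1, 9); dL² = 241
right sensor world pos = (1, 5); dR² = 137
sL = 60/241 = 60/241
sR = 60/137 = 60/137
mL = 1·sL + 1·sR = 22680/33017
mR = 1/2·sL + 0·sR = 30/241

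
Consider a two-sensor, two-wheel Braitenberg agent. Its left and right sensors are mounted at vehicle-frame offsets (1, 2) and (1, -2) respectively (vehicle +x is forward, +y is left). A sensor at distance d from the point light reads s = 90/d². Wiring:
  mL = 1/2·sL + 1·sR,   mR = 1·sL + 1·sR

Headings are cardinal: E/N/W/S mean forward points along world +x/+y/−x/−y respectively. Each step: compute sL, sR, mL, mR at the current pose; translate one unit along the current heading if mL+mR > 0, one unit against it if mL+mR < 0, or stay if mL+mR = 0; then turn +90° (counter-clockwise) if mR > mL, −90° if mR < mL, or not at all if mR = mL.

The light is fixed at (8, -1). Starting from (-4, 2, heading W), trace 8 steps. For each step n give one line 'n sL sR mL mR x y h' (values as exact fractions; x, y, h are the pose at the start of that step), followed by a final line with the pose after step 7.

n=0: pose=(-4,2,W); sL=9/17, sR=45/97; mL=2403/3298, mR=1638/1649; mL+mR=5679/3298 → advance +1; mR−mL=9/34 → turn +1·90°
n=1: pose=(-5,2,S); sL=18/25, sR=90/229; mL=4311/5725, mR=6372/5725; mL+mR=10683/5725 → advance +1; mR−mL=9/25 → turn +1·90°
n=2: pose=(-5,1,E); sL=9/16, sR=5/8; mL=29/32, mR=19/16; mL+mR=67/32 → advance +1; mR−mL=9/32 → turn +1·90°
n=3: pose=(-4,1,N); sL=18/41, sR=90/109; mL=4671/4469, mR=5652/4469; mL+mR=10323/4469 → advance +1; mR−mL=9/41 → turn +1·90°
n=4: pose=(-4,2,W); sL=9/17, sR=45/97; mL=2403/3298, mR=1638/1649; mL+mR=5679/3298 → advance +1; mR−mL=9/34 → turn +1·90°
n=5: pose=(-5,2,S); sL=18/25, sR=90/229; mL=4311/5725, mR=6372/5725; mL+mR=10683/5725 → advance +1; mR−mL=9/25 → turn +1·90°
n=6: pose=(-5,1,E); sL=9/16, sR=5/8; mL=29/32, mR=19/16; mL+mR=67/32 → advance +1; mR−mL=9/32 → turn +1·90°
n=7: pose=(-4,1,N); sL=18/41, sR=90/109; mL=4671/4469, mR=5652/4469; mL+mR=10323/4469 → advance +1; mR−mL=9/41 → turn +1·90°

0 9/17 45/97 2403/3298 1638/1649 -4 2 W
1 18/25 90/229 4311/5725 6372/5725 -5 2 S
2 9/16 5/8 29/32 19/16 -5 1 E
3 18/41 90/109 4671/4469 5652/4469 -4 1 N
4 9/17 45/97 2403/3298 1638/1649 -4 2 W
5 18/25 90/229 4311/5725 6372/5725 -5 2 S
6 9/16 5/8 29/32 19/16 -5 1 E
7 18/41 90/109 4671/4469 5652/4469 -4 1 N
final -4 2 W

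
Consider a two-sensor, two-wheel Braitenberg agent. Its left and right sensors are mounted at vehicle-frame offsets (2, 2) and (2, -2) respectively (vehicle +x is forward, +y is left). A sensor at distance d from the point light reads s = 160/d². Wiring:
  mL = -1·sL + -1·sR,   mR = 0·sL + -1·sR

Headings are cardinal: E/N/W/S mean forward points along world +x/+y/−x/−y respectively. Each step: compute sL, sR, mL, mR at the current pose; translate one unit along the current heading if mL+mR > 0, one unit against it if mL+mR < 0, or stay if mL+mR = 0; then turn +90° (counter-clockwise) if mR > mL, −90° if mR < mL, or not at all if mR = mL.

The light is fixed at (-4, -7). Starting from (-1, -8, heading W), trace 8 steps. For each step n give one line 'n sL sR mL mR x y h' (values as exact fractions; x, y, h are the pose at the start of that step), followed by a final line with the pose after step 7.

0 16 80 -96 -80 -1 -8 W
1 32/9 160/13 -1856/117 -160/13 0 -8 S
2 4 4 -8 -4 0 -7 E
3 32 160/29 -1088/29 -160/29 -1 -7 N
4 16 80 -96 -80 -1 -8 W
5 32/9 160/13 -1856/117 -160/13 0 -8 S
6 4 4 -8 -4 0 -7 E
7 32 160/29 -1088/29 -160/29 -1 -7 N
final -1 -8 W

n=0: pose=(-1,-8,W); sL=16, sR=80; mL=-96, mR=-80; mL+mR=-176 → advance -1; mR−mL=16 → turn +1·90°
n=1: pose=(0,-8,S); sL=32/9, sR=160/13; mL=-1856/117, mR=-160/13; mL+mR=-3296/117 → advance -1; mR−mL=32/9 → turn +1·90°
n=2: pose=(0,-7,E); sL=4, sR=4; mL=-8, mR=-4; mL+mR=-12 → advance -1; mR−mL=4 → turn +1·90°
n=3: pose=(-1,-7,N); sL=32, sR=160/29; mL=-1088/29, mR=-160/29; mL+mR=-1248/29 → advance -1; mR−mL=32 → turn +1·90°
n=4: pose=(-1,-8,W); sL=16, sR=80; mL=-96, mR=-80; mL+mR=-176 → advance -1; mR−mL=16 → turn +1·90°
n=5: pose=(0,-8,S); sL=32/9, sR=160/13; mL=-1856/117, mR=-160/13; mL+mR=-3296/117 → advance -1; mR−mL=32/9 → turn +1·90°
n=6: pose=(0,-7,E); sL=4, sR=4; mL=-8, mR=-4; mL+mR=-12 → advance -1; mR−mL=4 → turn +1·90°
n=7: pose=(-1,-7,N); sL=32, sR=160/29; mL=-1088/29, mR=-160/29; mL+mR=-1248/29 → advance -1; mR−mL=32 → turn +1·90°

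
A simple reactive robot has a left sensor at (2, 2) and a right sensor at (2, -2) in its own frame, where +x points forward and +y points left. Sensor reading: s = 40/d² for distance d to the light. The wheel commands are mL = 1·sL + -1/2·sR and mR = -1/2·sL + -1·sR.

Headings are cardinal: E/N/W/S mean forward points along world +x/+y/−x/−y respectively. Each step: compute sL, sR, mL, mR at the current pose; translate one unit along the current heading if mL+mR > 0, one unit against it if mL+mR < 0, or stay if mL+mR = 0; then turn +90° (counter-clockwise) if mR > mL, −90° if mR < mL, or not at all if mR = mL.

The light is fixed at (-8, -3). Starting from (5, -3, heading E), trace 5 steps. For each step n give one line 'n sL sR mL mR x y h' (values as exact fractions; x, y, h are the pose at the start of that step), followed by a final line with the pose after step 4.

n=0: pose=(5,-3,E); sL=40/229, sR=40/229; mL=20/229, mR=-60/229; mL+mR=-40/229 → advance -1; mR−mL=-80/229 → turn -1·90°
n=1: pose=(4,-3,S); sL=1/5, sR=5/13; mL=1/130, mR=-63/130; mL+mR=-31/65 → advance -1; mR−mL=-32/65 → turn -1·90°
n=2: pose=(4,-2,W); sL=40/101, sR=40/109; mL=2340/11009, mR=-6220/11009; mL+mR=-3880/11009 → advance -1; mR−mL=-8560/11009 → turn -1·90°
n=3: pose=(5,-2,N); sL=4/13, sR=20/117; mL=2/9, mR=-38/117; mL+mR=-4/39 → advance -1; mR−mL=-64/117 → turn -1·90°
n=4: pose=(5,-3,E); sL=40/229, sR=40/229; mL=20/229, mR=-60/229; mL+mR=-40/229 → advance -1; mR−mL=-80/229 → turn -1·90°

0 40/229 40/229 20/229 -60/229 5 -3 E
1 1/5 5/13 1/130 -63/130 4 -3 S
2 40/101 40/109 2340/11009 -6220/11009 4 -2 W
3 4/13 20/117 2/9 -38/117 5 -2 N
4 40/229 40/229 20/229 -60/229 5 -3 E
final 4 -3 S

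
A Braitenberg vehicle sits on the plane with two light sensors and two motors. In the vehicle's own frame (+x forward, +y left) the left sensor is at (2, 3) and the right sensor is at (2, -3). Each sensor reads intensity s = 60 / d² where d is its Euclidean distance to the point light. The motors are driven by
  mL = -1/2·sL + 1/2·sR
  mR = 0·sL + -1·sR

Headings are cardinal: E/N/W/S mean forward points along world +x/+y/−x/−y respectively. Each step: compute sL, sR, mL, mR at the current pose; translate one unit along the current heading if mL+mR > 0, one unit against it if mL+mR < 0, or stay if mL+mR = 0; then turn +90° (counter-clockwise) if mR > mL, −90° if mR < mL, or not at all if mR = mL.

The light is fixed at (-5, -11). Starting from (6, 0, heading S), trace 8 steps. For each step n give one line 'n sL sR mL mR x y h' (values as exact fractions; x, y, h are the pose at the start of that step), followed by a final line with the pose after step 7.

n=0: pose=(6,0,S); sL=60/277, sR=12/29; mL=792/8033, mR=-12/29; mL+mR=-2532/8033 → advance -1; mR−mL=-4116/8033 → turn -1·90°
n=1: pose=(6,1,W); sL=10/27, sR=10/51; mL=-40/459, mR=-10/51; mL+mR=-130/459 → advance -1; mR−mL=-50/459 → turn -1·90°
n=2: pose=(7,1,N); sL=60/277, sR=60/421; mL=-4320/116617, mR=-60/421; mL+mR=-20940/116617 → advance -1; mR−mL=-12300/116617 → turn -1·90°
n=3: pose=(7,0,E); sL=15/98, sR=3/13; mL=99/2548, mR=-3/13; mL+mR=-489/2548 → advance -1; mR−mL=-687/2548 → turn -1·90°
n=4: pose=(6,0,S); sL=60/277, sR=12/29; mL=792/8033, mR=-12/29; mL+mR=-2532/8033 → advance -1; mR−mL=-4116/8033 → turn -1·90°
n=5: pose=(6,1,W); sL=10/27, sR=10/51; mL=-40/459, mR=-10/51; mL+mR=-130/459 → advance -1; mR−mL=-50/459 → turn -1·90°
n=6: pose=(7,1,N); sL=60/277, sR=60/421; mL=-4320/116617, mR=-60/421; mL+mR=-20940/116617 → advance -1; mR−mL=-12300/116617 → turn -1·90°
n=7: pose=(7,0,E); sL=15/98, sR=3/13; mL=99/2548, mR=-3/13; mL+mR=-489/2548 → advance -1; mR−mL=-687/2548 → turn -1·90°

0 60/277 12/29 792/8033 -12/29 6 0 S
1 10/27 10/51 -40/459 -10/51 6 1 W
2 60/277 60/421 -4320/116617 -60/421 7 1 N
3 15/98 3/13 99/2548 -3/13 7 0 E
4 60/277 12/29 792/8033 -12/29 6 0 S
5 10/27 10/51 -40/459 -10/51 6 1 W
6 60/277 60/421 -4320/116617 -60/421 7 1 N
7 15/98 3/13 99/2548 -3/13 7 0 E
final 6 0 S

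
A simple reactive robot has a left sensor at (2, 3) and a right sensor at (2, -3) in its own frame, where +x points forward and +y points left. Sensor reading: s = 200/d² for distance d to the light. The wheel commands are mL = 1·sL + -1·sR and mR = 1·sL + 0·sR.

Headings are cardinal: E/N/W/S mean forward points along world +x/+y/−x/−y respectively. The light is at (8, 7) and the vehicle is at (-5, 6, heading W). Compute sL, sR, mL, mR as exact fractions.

200/241 200/229 -2400/55189 200/241

left sensor world pos  = (-7, 3); dL² = 241
right sensor world pos = (-7, 9); dR² = 229
sL = 200/241 = 200/241
sR = 200/229 = 200/229
mL = 1·sL + -1·sR = -2400/55189
mR = 1·sL + 0·sR = 200/241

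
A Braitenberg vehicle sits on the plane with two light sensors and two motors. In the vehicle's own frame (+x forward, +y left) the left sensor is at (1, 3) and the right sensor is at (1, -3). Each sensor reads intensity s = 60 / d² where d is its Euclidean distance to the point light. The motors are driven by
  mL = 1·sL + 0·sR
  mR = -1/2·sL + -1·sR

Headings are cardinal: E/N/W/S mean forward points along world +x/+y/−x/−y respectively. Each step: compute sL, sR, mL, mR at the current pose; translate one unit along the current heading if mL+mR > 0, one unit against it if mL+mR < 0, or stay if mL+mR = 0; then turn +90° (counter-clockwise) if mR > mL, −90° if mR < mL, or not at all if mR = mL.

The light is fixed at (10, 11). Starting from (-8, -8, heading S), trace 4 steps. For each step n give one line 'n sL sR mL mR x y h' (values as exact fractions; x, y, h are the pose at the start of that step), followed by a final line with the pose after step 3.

0 12/125 60/841 12/125 -12546/105125 -8 -8 S
1 30/401 30/293 30/401 -16425/117493 -8 -7 W
2 60/689 12/97 60/689 -11178/66833 -7 -7 N
3 15/128 3/37 15/128 -1323/9472 -7 -8 E
final -8 -8 S

n=0: pose=(-8,-8,S); sL=12/125, sR=60/841; mL=12/125, mR=-12546/105125; mL+mR=-2454/105125 → advance -1; mR−mL=-22638/105125 → turn -1·90°
n=1: pose=(-8,-7,W); sL=30/401, sR=30/293; mL=30/401, mR=-16425/117493; mL+mR=-7635/117493 → advance -1; mR−mL=-25215/117493 → turn -1·90°
n=2: pose=(-7,-7,N); sL=60/689, sR=12/97; mL=60/689, mR=-11178/66833; mL+mR=-5358/66833 → advance -1; mR−mL=-16998/66833 → turn -1·90°
n=3: pose=(-7,-8,E); sL=15/128, sR=3/37; mL=15/128, mR=-1323/9472; mL+mR=-213/9472 → advance -1; mR−mL=-2433/9472 → turn -1·90°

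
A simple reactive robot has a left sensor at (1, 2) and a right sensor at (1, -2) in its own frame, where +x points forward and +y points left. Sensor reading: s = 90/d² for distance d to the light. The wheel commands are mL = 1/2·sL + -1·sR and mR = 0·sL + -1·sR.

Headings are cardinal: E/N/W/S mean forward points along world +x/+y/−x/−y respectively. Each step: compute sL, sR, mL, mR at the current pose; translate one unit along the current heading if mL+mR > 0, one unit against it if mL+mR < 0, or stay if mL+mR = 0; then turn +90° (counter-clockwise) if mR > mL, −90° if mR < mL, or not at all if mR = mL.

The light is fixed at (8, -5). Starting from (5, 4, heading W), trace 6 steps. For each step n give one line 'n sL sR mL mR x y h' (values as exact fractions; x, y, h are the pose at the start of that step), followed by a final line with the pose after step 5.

0 18/13 90/137 63/1781 -90/137 5 4 W
1 45/58 9/10 -297/580 -9/10 6 4 N
2 90/101 90/37 -7425/3737 -90/37 6 3 E
3 9/5 45/37 -117/370 -45/37 5 3 S
4 18/13 90/137 63/1781 -90/137 5 4 W
5 45/58 9/10 -297/580 -9/10 6 4 N
final 6 3 E

n=0: pose=(5,4,W); sL=18/13, sR=90/137; mL=63/1781, mR=-90/137; mL+mR=-1107/1781 → advance -1; mR−mL=-9/13 → turn -1·90°
n=1: pose=(6,4,N); sL=45/58, sR=9/10; mL=-297/580, mR=-9/10; mL+mR=-819/580 → advance -1; mR−mL=-45/116 → turn -1·90°
n=2: pose=(6,3,E); sL=90/101, sR=90/37; mL=-7425/3737, mR=-90/37; mL+mR=-16515/3737 → advance -1; mR−mL=-45/101 → turn -1·90°
n=3: pose=(5,3,S); sL=9/5, sR=45/37; mL=-117/370, mR=-45/37; mL+mR=-567/370 → advance -1; mR−mL=-9/10 → turn -1·90°
n=4: pose=(5,4,W); sL=18/13, sR=90/137; mL=63/1781, mR=-90/137; mL+mR=-1107/1781 → advance -1; mR−mL=-9/13 → turn -1·90°
n=5: pose=(6,4,N); sL=45/58, sR=9/10; mL=-297/580, mR=-9/10; mL+mR=-819/580 → advance -1; mR−mL=-45/116 → turn -1·90°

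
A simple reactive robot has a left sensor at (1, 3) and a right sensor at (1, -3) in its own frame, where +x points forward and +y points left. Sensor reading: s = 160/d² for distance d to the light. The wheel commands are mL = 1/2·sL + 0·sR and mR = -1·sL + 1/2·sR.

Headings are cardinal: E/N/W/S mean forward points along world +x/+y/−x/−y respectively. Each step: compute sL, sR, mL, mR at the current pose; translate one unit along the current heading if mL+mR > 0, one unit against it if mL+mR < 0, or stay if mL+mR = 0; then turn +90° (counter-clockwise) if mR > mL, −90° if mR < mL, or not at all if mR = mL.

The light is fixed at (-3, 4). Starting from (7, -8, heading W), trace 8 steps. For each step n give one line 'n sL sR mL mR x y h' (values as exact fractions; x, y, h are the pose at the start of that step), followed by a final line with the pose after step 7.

0 80/153 80/81 40/153 -40/1377 7 -8 W
1 160/157 32/53 80/157 -5968/8321 6 -8 N
2 4/5 40/89 2/5 -256/445 6 -9 E
3 160/317 160/221 80/317 -10000/70057 5 -9 S
4 80/169 16/17 40/169 -8/2873 5 -10 W
5 32/37 160/269 16/37 -5648/9953 4 -10 N
6 10/13 40/97 5/13 -710/1261 4 -11 E
7 160/337 32/53 80/337 -3088/17861 3 -11 S
final 3 -12 W

n=0: pose=(7,-8,W); sL=80/153, sR=80/81; mL=40/153, mR=-40/1377; mL+mR=320/1377 → advance +1; mR−mL=-400/1377 → turn -1·90°
n=1: pose=(6,-8,N); sL=160/157, sR=32/53; mL=80/157, mR=-5968/8321; mL+mR=-1728/8321 → advance -1; mR−mL=-10208/8321 → turn -1·90°
n=2: pose=(6,-9,E); sL=4/5, sR=40/89; mL=2/5, mR=-256/445; mL+mR=-78/445 → advance -1; mR−mL=-434/445 → turn -1·90°
n=3: pose=(5,-9,S); sL=160/317, sR=160/221; mL=80/317, mR=-10000/70057; mL+mR=7680/70057 → advance +1; mR−mL=-27680/70057 → turn -1·90°
n=4: pose=(5,-10,W); sL=80/169, sR=16/17; mL=40/169, mR=-8/2873; mL+mR=672/2873 → advance +1; mR−mL=-688/2873 → turn -1·90°
n=5: pose=(4,-10,N); sL=32/37, sR=160/269; mL=16/37, mR=-5648/9953; mL+mR=-1344/9953 → advance -1; mR−mL=-9952/9953 → turn -1·90°
n=6: pose=(4,-11,E); sL=10/13, sR=40/97; mL=5/13, mR=-710/1261; mL+mR=-225/1261 → advance -1; mR−mL=-1195/1261 → turn -1·90°
n=7: pose=(3,-11,S); sL=160/337, sR=32/53; mL=80/337, mR=-3088/17861; mL+mR=1152/17861 → advance +1; mR−mL=-7328/17861 → turn -1·90°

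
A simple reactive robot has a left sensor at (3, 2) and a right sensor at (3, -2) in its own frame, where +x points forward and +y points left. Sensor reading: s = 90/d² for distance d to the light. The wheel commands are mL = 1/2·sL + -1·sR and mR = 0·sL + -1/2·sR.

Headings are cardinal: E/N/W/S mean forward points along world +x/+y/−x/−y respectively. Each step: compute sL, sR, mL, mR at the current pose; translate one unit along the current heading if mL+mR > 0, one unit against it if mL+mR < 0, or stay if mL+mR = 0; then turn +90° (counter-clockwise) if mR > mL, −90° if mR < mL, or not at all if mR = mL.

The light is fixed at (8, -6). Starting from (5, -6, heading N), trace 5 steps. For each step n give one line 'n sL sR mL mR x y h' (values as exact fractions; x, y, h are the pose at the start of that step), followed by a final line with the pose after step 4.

0 45/17 9 -261/34 -9/2 5 -6 N
1 2 90/37 -53/37 -45/37 5 -7 W
2 45/8 45/16 0 -45/32 6 -7 S
3 90/29 90/29 -45/29 -45/29 6 -6 W
4 9/2 9/2 -9/4 -9/4 7 -6 W
final 8 -6 W

n=0: pose=(5,-6,N); sL=45/17, sR=9; mL=-261/34, mR=-9/2; mL+mR=-207/17 → advance -1; mR−mL=54/17 → turn +1·90°
n=1: pose=(5,-7,W); sL=2, sR=90/37; mL=-53/37, mR=-45/37; mL+mR=-98/37 → advance -1; mR−mL=8/37 → turn +1·90°
n=2: pose=(6,-7,S); sL=45/8, sR=45/16; mL=0, mR=-45/32; mL+mR=-45/32 → advance -1; mR−mL=-45/32 → turn -1·90°
n=3: pose=(6,-6,W); sL=90/29, sR=90/29; mL=-45/29, mR=-45/29; mL+mR=-90/29 → advance -1; mR−mL=0 → turn +0·90°
n=4: pose=(7,-6,W); sL=9/2, sR=9/2; mL=-9/4, mR=-9/4; mL+mR=-9/2 → advance -1; mR−mL=0 → turn +0·90°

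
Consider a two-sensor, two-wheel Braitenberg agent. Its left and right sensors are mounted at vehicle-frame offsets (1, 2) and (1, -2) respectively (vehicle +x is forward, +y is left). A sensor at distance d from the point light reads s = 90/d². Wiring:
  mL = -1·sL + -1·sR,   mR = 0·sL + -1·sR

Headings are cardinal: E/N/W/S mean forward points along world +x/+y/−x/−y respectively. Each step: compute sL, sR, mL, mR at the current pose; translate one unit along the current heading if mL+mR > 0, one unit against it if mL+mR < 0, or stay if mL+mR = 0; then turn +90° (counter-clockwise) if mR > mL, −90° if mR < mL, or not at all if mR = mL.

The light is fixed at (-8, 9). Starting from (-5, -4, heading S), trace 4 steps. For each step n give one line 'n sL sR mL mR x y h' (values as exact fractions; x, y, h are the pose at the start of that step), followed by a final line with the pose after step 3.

n=0: pose=(-5,-4,S); sL=90/221, sR=90/197; mL=-37620/43537, mR=-90/197; mL+mR=-57510/43537 → advance -1; mR−mL=90/221 → turn +1·90°
n=1: pose=(-5,-3,E); sL=45/58, sR=45/106; mL=-1845/1537, mR=-45/106; mL+mR=-4995/3074 → advance -1; mR−mL=45/58 → turn +1·90°
n=2: pose=(-6,-3,N); sL=90/121, sR=90/137; mL=-23220/16577, mR=-90/137; mL+mR=-34110/16577 → advance -1; mR−mL=90/121 → turn +1·90°
n=3: pose=(-6,-4,W); sL=45/113, sR=45/61; mL=-7830/6893, mR=-45/61; mL+mR=-12915/6893 → advance -1; mR−mL=45/113 → turn +1·90°

0 90/221 90/197 -37620/43537 -90/197 -5 -4 S
1 45/58 45/106 -1845/1537 -45/106 -5 -3 E
2 90/121 90/137 -23220/16577 -90/137 -6 -3 N
3 45/113 45/61 -7830/6893 -45/61 -6 -4 W
final -5 -4 S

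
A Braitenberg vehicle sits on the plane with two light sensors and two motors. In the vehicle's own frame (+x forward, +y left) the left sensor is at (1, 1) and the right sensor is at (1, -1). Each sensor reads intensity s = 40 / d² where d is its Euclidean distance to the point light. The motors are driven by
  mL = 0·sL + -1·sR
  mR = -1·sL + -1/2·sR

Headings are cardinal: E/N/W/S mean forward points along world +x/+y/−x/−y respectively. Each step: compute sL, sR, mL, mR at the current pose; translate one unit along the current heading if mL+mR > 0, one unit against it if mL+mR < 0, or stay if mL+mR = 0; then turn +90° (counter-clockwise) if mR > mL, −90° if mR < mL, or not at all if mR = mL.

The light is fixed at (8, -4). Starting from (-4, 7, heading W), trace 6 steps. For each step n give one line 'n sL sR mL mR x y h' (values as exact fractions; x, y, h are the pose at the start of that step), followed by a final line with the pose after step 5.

n=0: pose=(-4,7,W); sL=40/269, sR=40/313; mL=-40/313, mR=-17900/84197; mL+mR=-28660/84197 → advance -1; mR−mL=-7140/84197 → turn -1·90°
n=1: pose=(-3,7,N); sL=5/36, sR=10/61; mL=-10/61, mR=-485/2196; mL+mR=-845/2196 → advance -1; mR−mL=-125/2196 → turn -1·90°
n=2: pose=(-3,6,E); sL=40/221, sR=40/181; mL=-40/181, mR=-11660/40001; mL+mR=-20500/40001 → advance -1; mR−mL=-2820/40001 → turn -1·90°
n=3: pose=(-4,6,S); sL=20/101, sR=4/25; mL=-4/25, mR=-702/2525; mL+mR=-1106/2525 → advance -1; mR−mL=-298/2525 → turn -1·90°
n=4: pose=(-4,7,W); sL=40/269, sR=40/313; mL=-40/313, mR=-17900/84197; mL+mR=-28660/84197 → advance -1; mR−mL=-7140/84197 → turn -1·90°
n=5: pose=(-3,7,N); sL=5/36, sR=10/61; mL=-10/61, mR=-485/2196; mL+mR=-845/2196 → advance -1; mR−mL=-125/2196 → turn -1·90°

0 40/269 40/313 -40/313 -17900/84197 -4 7 W
1 5/36 10/61 -10/61 -485/2196 -3 7 N
2 40/221 40/181 -40/181 -11660/40001 -3 6 E
3 20/101 4/25 -4/25 -702/2525 -4 6 S
4 40/269 40/313 -40/313 -17900/84197 -4 7 W
5 5/36 10/61 -10/61 -485/2196 -3 7 N
final -3 6 E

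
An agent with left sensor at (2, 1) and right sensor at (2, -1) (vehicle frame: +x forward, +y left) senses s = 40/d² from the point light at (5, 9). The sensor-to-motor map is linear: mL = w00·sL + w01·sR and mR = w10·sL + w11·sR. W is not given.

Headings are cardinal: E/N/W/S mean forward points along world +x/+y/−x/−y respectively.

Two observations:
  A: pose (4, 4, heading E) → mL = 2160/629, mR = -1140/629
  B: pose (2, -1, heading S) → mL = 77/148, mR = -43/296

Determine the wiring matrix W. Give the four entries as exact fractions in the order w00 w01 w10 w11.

obs A: pose=(4,4,E) → sL=40/17, sR=40/37, mL=2160/629, mR=-1140/629
obs B: pose=(2,-1,S) → sL=10/37, sR=1/4, mL=77/148, mR=-43/296
sensor matrix S = [[40/17, 40/37], [10/37, 1/4]]; det S = 6890/23273
solve [mL_A; mL_B] = S·[w00; w01] and [mR_A; mR_B] = S·[w10; w11]:
  w00 = 1, w01 = 1, w10 = -1, w11 = 1/2

1 1 -1 1/2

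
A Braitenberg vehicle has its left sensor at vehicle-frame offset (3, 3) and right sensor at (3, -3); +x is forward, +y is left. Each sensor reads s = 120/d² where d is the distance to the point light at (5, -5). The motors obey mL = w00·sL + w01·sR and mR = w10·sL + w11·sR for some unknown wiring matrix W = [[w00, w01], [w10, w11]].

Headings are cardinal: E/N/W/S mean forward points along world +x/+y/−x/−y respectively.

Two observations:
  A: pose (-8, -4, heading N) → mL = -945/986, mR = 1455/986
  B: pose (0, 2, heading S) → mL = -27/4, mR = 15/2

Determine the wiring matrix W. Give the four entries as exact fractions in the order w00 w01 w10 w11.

-1 -1/2 1 1

obs A: pose=(-8,-4,N) → sL=15/34, sR=30/29, mL=-945/986, mR=1455/986
obs B: pose=(0,2,S) → sL=6, sR=3/2, mL=-27/4, mR=15/2
sensor matrix S = [[15/34, 30/29], [6, 3/2]]; det S = -10935/1972
solve [mL_A; mL_B] = S·[w00; w01] and [mR_A; mR_B] = S·[w10; w11]:
  w00 = -1, w01 = -1/2, w10 = 1, w11 = 1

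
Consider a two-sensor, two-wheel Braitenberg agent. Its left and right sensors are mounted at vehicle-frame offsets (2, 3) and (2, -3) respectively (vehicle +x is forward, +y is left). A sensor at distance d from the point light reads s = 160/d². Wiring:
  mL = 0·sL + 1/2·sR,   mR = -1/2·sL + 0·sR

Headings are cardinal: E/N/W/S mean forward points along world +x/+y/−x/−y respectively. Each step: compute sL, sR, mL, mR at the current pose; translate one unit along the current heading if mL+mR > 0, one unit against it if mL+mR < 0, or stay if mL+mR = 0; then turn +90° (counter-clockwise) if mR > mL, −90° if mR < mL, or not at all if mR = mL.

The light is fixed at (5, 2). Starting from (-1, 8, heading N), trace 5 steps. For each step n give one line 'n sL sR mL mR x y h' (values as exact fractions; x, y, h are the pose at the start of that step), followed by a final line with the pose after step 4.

0 32/29 160/73 80/73 -16/29 -1 8 N
1 40/29 5 5/2 -20/29 -1 9 E
2 160/29 160/89 80/89 -80/29 0 9 S
3 80/37 16/17 8/17 -40/37 0 10 W
4 160/149 160/101 80/101 -80/149 1 10 N
final 1 11 E

n=0: pose=(-1,8,N); sL=32/29, sR=160/73; mL=80/73, mR=-16/29; mL+mR=1152/2117 → advance +1; mR−mL=-3488/2117 → turn -1·90°
n=1: pose=(-1,9,E); sL=40/29, sR=5; mL=5/2, mR=-20/29; mL+mR=105/58 → advance +1; mR−mL=-185/58 → turn -1·90°
n=2: pose=(0,9,S); sL=160/29, sR=160/89; mL=80/89, mR=-80/29; mL+mR=-4800/2581 → advance -1; mR−mL=-9440/2581 → turn -1·90°
n=3: pose=(0,10,W); sL=80/37, sR=16/17; mL=8/17, mR=-40/37; mL+mR=-384/629 → advance -1; mR−mL=-976/629 → turn -1·90°
n=4: pose=(1,10,N); sL=160/149, sR=160/101; mL=80/101, mR=-80/149; mL+mR=3840/15049 → advance +1; mR−mL=-20000/15049 → turn -1·90°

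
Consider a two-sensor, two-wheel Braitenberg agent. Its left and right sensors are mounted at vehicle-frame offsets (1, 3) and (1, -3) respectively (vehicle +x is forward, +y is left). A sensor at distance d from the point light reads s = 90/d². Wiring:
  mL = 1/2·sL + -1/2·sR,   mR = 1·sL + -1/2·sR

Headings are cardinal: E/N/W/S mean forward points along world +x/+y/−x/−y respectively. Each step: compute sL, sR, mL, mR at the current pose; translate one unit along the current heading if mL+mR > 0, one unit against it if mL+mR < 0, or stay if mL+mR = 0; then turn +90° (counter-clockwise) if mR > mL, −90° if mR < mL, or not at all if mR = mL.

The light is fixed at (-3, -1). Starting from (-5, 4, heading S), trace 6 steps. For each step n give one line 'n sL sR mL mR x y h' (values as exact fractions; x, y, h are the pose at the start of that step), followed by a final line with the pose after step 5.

0 90/17 90/41 1080/697 2925/697 -5 4 S
1 9/5 45 -108/5 -207/10 -5 3 E
2 90/61 18/5 -324/305 -99/305 -6 3 N
3 45/8 45/26 405/208 495/104 -6 2 W
4 18 90/53 432/53 909/53 -7 2 S
5 45/17 9 -54/17 -63/34 -7 1 E
final -8 1 N

n=0: pose=(-5,4,S); sL=90/17, sR=90/41; mL=1080/697, mR=2925/697; mL+mR=4005/697 → advance +1; mR−mL=45/17 → turn +1·90°
n=1: pose=(-5,3,E); sL=9/5, sR=45; mL=-108/5, mR=-207/10; mL+mR=-423/10 → advance -1; mR−mL=9/10 → turn +1·90°
n=2: pose=(-6,3,N); sL=90/61, sR=18/5; mL=-324/305, mR=-99/305; mL+mR=-423/305 → advance -1; mR−mL=45/61 → turn +1·90°
n=3: pose=(-6,2,W); sL=45/8, sR=45/26; mL=405/208, mR=495/104; mL+mR=1395/208 → advance +1; mR−mL=45/16 → turn +1·90°
n=4: pose=(-7,2,S); sL=18, sR=90/53; mL=432/53, mR=909/53; mL+mR=1341/53 → advance +1; mR−mL=9 → turn +1·90°
n=5: pose=(-7,1,E); sL=45/17, sR=9; mL=-54/17, mR=-63/34; mL+mR=-171/34 → advance -1; mR−mL=45/34 → turn +1·90°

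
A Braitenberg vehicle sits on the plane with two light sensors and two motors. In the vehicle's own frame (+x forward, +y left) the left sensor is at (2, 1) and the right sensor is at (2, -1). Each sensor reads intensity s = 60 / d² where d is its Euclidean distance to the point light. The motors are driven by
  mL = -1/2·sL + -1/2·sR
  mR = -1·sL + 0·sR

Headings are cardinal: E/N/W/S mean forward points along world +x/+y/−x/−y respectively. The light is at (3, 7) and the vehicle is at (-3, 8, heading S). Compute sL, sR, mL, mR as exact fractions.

left sensor world pos  = (-2, 6); dL² = 26
right sensor world pos = (-4, 6); dR² = 50
sL = 60/26 = 30/13
sR = 60/50 = 6/5
mL = -1/2·sL + -1/2·sR = -114/65
mR = -1·sL + 0·sR = -30/13

30/13 6/5 -114/65 -30/13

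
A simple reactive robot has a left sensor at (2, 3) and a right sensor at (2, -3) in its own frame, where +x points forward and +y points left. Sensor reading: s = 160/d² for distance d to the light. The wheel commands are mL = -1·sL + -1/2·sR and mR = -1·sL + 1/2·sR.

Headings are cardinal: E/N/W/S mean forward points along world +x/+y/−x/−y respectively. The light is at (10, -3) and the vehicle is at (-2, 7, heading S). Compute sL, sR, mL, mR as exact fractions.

32/29 160/289 -11568/8381 -6928/8381

left sensor world pos  = (1, 5); dL² = 145
right sensor world pos = (-5, 5); dR² = 289
sL = 160/145 = 32/29
sR = 160/289 = 160/289
mL = -1·sL + -1/2·sR = -11568/8381
mR = -1·sL + 1/2·sR = -6928/8381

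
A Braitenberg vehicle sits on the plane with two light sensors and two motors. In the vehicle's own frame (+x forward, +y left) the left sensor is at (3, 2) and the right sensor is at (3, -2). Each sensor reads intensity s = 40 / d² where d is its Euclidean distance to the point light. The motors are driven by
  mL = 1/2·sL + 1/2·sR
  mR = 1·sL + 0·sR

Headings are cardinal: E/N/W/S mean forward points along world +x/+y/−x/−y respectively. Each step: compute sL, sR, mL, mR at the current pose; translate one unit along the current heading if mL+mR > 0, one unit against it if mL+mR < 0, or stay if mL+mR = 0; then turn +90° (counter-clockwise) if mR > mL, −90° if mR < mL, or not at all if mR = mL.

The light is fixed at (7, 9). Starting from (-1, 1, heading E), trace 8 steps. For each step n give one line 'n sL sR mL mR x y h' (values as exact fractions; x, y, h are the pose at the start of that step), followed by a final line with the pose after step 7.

0 40/61 8/25 744/1525 40/61 -1 1 E
1 20/53 4/5 156/265 20/53 0 1 N
2 40/41 40/97 2760/3977 40/41 0 2 E
3 1/2 5/4 7/8 1/2 1 2 N
4 8/5 40/73 392/365 8/5 1 3 E
5 20/29 20/9 380/261 20/29 2 3 N
6 40/13 40/53 1320/689 40/13 2 4 E
7 1 5 3 1 3 4 N
final 3 5 E

n=0: pose=(-1,1,E); sL=40/61, sR=8/25; mL=744/1525, mR=40/61; mL+mR=1744/1525 → advance +1; mR−mL=256/1525 → turn +1·90°
n=1: pose=(0,1,N); sL=20/53, sR=4/5; mL=156/265, mR=20/53; mL+mR=256/265 → advance +1; mR−mL=-56/265 → turn -1·90°
n=2: pose=(0,2,E); sL=40/41, sR=40/97; mL=2760/3977, mR=40/41; mL+mR=6640/3977 → advance +1; mR−mL=1120/3977 → turn +1·90°
n=3: pose=(1,2,N); sL=1/2, sR=5/4; mL=7/8, mR=1/2; mL+mR=11/8 → advance +1; mR−mL=-3/8 → turn -1·90°
n=4: pose=(1,3,E); sL=8/5, sR=40/73; mL=392/365, mR=8/5; mL+mR=976/365 → advance +1; mR−mL=192/365 → turn +1·90°
n=5: pose=(2,3,N); sL=20/29, sR=20/9; mL=380/261, mR=20/29; mL+mR=560/261 → advance +1; mR−mL=-200/261 → turn -1·90°
n=6: pose=(2,4,E); sL=40/13, sR=40/53; mL=1320/689, mR=40/13; mL+mR=3440/689 → advance +1; mR−mL=800/689 → turn +1·90°
n=7: pose=(3,4,N); sL=1, sR=5; mL=3, mR=1; mL+mR=4 → advance +1; mR−mL=-2 → turn -1·90°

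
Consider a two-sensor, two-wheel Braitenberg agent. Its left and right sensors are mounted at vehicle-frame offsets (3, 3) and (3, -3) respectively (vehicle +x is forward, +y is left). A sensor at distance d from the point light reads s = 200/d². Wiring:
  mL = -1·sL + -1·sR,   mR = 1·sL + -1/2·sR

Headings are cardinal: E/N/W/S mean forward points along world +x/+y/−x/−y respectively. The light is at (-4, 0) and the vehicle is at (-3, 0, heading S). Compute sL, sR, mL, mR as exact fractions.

left sensor world pos  = (0, -3); dL² = 25
right sensor world pos = (-6, -3); dR² = 13
sL = 200/25 = 8
sR = 200/13 = 200/13
mL = -1·sL + -1·sR = -304/13
mR = 1·sL + -1/2·sR = 4/13

8 200/13 -304/13 4/13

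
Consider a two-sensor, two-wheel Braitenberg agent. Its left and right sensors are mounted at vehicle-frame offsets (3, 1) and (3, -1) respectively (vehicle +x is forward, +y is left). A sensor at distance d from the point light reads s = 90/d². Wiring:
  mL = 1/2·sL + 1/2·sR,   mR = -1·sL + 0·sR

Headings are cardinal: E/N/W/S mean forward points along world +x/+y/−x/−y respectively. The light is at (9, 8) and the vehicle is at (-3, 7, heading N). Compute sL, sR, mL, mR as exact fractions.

90/173 18/25 2682/4325 -90/173

left sensor world pos  = (-4, 10); dL² = 173
right sensor world pos = (-2, 10); dR² = 125
sL = 90/173 = 90/173
sR = 90/125 = 18/25
mL = 1/2·sL + 1/2·sR = 2682/4325
mR = -1·sL + 0·sR = -90/173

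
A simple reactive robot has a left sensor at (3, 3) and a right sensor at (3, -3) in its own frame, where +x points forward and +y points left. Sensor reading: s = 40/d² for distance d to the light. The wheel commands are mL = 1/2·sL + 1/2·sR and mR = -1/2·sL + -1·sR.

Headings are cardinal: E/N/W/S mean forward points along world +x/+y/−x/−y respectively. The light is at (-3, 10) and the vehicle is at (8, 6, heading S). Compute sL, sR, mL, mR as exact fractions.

8/49 40/113 1432/5537 -2412/5537

left sensor world pos  = (11, 3); dL² = 245
right sensor world pos = (5, 3); dR² = 113
sL = 40/245 = 8/49
sR = 40/113 = 40/113
mL = 1/2·sL + 1/2·sR = 1432/5537
mR = -1/2·sL + -1·sR = -2412/5537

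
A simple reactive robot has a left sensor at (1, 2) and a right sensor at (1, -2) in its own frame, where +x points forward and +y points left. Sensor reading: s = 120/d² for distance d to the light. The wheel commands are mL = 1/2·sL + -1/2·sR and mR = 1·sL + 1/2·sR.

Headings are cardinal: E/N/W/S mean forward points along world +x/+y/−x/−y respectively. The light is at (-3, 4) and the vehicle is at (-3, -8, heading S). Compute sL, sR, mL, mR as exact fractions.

left sensor world pos  = (-1, -9); dL² = 173
right sensor world pos = (-5, -9); dR² = 173
sL = 120/173 = 120/173
sR = 120/173 = 120/173
mL = 1/2·sL + -1/2·sR = 0
mR = 1·sL + 1/2·sR = 180/173

120/173 120/173 0 180/173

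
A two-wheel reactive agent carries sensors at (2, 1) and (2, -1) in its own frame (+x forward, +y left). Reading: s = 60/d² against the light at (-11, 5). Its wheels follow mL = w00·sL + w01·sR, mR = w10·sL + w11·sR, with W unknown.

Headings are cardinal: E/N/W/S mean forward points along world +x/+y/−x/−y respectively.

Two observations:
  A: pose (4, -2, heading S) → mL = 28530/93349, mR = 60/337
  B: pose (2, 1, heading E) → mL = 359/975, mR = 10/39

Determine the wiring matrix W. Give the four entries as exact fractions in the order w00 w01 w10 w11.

1/2 1 1 0

obs A: pose=(4,-2,S) → sL=60/337, sR=60/277, mL=28530/93349, mR=60/337
obs B: pose=(2,1,E) → sL=10/39, sR=6/25, mL=359/975, mR=10/39
sensor matrix S = [[60/337, 60/277], [10/39, 6/25]]; det S = -77728/6067685
solve [mL_A; mL_B] = S·[w00; w01] and [mR_A; mR_B] = S·[w10; w11]:
  w00 = 1/2, w01 = 1, w10 = 1, w11 = 0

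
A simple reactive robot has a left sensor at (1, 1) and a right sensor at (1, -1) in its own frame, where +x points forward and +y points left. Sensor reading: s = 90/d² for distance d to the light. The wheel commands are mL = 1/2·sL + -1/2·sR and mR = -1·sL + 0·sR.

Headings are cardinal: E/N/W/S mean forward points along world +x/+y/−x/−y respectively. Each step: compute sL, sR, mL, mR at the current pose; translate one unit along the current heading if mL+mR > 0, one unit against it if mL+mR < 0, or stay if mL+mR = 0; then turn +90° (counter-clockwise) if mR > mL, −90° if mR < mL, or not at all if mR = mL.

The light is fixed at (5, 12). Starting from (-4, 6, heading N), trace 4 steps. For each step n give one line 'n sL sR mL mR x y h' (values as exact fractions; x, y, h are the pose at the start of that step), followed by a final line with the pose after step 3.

n=0: pose=(-4,6,N); sL=18/25, sR=90/89; mL=-324/2225, mR=-18/25; mL+mR=-1926/2225 → advance -1; mR−mL=-1278/2225 → turn -1·90°
n=1: pose=(-4,5,E); sL=9/10, sR=45/64; mL=63/640, mR=-9/10; mL+mR=-513/640 → advance -1; mR−mL=-639/640 → turn -1·90°
n=2: pose=(-5,5,S); sL=18/29, sR=18/37; mL=72/1073, mR=-18/29; mL+mR=-594/1073 → advance -1; mR−mL=-738/1073 → turn -1·90°
n=3: pose=(-5,6,W); sL=9/17, sR=45/73; mL=-54/1241, mR=-9/17; mL+mR=-711/1241 → advance -1; mR−mL=-603/1241 → turn -1·90°

0 18/25 90/89 -324/2225 -18/25 -4 6 N
1 9/10 45/64 63/640 -9/10 -4 5 E
2 18/29 18/37 72/1073 -18/29 -5 5 S
3 9/17 45/73 -54/1241 -9/17 -5 6 W
final -4 6 N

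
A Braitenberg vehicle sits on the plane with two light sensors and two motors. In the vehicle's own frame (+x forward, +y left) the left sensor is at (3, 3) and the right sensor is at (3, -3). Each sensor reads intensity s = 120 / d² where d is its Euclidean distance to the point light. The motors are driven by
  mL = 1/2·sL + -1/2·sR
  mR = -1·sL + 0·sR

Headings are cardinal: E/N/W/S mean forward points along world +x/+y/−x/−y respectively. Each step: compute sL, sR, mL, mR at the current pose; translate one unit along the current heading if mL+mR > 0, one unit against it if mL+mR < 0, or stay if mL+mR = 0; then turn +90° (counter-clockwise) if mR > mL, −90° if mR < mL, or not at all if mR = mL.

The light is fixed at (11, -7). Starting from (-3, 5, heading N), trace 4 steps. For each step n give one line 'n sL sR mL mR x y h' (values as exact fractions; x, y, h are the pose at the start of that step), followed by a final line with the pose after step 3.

0 60/257 60/173 -2520/44461 -60/257 -3 5 N
1 120/317 24/37 -1584/11729 -120/317 -3 4 E
2 15/26 30/97 675/5044 -15/26 -4 4 S
3 8/27 40/183 64/1647 -8/27 -4 5 W
final -3 5 N

n=0: pose=(-3,5,N); sL=60/257, sR=60/173; mL=-2520/44461, mR=-60/257; mL+mR=-12900/44461 → advance -1; mR−mL=-7860/44461 → turn -1·90°
n=1: pose=(-3,4,E); sL=120/317, sR=24/37; mL=-1584/11729, mR=-120/317; mL+mR=-6024/11729 → advance -1; mR−mL=-2856/11729 → turn -1·90°
n=2: pose=(-4,4,S); sL=15/26, sR=30/97; mL=675/5044, mR=-15/26; mL+mR=-2235/5044 → advance -1; mR−mL=-3585/5044 → turn -1·90°
n=3: pose=(-4,5,W); sL=8/27, sR=40/183; mL=64/1647, mR=-8/27; mL+mR=-424/1647 → advance -1; mR−mL=-184/549 → turn -1·90°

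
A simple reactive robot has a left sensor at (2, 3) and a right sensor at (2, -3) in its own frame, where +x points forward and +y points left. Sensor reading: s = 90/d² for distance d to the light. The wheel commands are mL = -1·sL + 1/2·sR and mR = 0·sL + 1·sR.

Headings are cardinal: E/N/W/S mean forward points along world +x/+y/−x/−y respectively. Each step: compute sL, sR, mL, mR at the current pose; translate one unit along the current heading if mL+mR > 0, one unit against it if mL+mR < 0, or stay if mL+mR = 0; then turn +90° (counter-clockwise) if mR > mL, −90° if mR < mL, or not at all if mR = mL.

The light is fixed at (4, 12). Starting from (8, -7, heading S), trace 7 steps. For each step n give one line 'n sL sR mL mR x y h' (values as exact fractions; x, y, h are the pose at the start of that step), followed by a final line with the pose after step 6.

0 9/49 45/221 -1773/21658 45/221 8 -7 S
1 18/65 18/113 -1449/7345 18/113 8 -8 E
2 5/18 1/4 -11/72 1/4 7 -8 N
3 18/97 90/257 -261/24929 90/257 7 -7 W
4 45/233 45/221 -9405/102986 45/221 6 -7 S
5 18/61 18/109 -1413/6649 18/109 6 -8 E
6 45/164 9/34 -99/697 9/34 5 -8 N
final 5 -7 W

n=0: pose=(8,-7,S); sL=9/49, sR=45/221; mL=-1773/21658, mR=45/221; mL+mR=2637/21658 → advance +1; mR−mL=6183/21658 → turn +1·90°
n=1: pose=(8,-8,E); sL=18/65, sR=18/113; mL=-1449/7345, mR=18/113; mL+mR=-279/7345 → advance -1; mR−mL=2619/7345 → turn +1·90°
n=2: pose=(7,-8,N); sL=5/18, sR=1/4; mL=-11/72, mR=1/4; mL+mR=7/72 → advance +1; mR−mL=29/72 → turn +1·90°
n=3: pose=(7,-7,W); sL=18/97, sR=90/257; mL=-261/24929, mR=90/257; mL+mR=8469/24929 → advance +1; mR−mL=8991/24929 → turn +1·90°
n=4: pose=(6,-7,S); sL=45/233, sR=45/221; mL=-9405/102986, mR=45/221; mL+mR=11565/102986 → advance +1; mR−mL=30375/102986 → turn +1·90°
n=5: pose=(6,-8,E); sL=18/61, sR=18/109; mL=-1413/6649, mR=18/109; mL+mR=-315/6649 → advance -1; mR−mL=2511/6649 → turn +1·90°
n=6: pose=(5,-8,N); sL=45/164, sR=9/34; mL=-99/697, mR=9/34; mL+mR=171/1394 → advance +1; mR−mL=567/1394 → turn +1·90°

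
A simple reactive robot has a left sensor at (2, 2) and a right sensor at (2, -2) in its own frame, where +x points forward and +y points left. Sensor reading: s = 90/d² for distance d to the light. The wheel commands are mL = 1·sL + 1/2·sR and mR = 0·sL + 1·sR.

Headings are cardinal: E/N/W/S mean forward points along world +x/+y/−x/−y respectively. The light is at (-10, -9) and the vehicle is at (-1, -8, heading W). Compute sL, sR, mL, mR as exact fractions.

left sensor world pos  = (-3, -10); dL² = 50
right sensor world pos = (-3, -6); dR² = 58
sL = 90/50 = 9/5
sR = 90/58 = 45/29
mL = 1·sL + 1/2·sR = 747/290
mR = 0·sL + 1·sR = 45/29

9/5 45/29 747/290 45/29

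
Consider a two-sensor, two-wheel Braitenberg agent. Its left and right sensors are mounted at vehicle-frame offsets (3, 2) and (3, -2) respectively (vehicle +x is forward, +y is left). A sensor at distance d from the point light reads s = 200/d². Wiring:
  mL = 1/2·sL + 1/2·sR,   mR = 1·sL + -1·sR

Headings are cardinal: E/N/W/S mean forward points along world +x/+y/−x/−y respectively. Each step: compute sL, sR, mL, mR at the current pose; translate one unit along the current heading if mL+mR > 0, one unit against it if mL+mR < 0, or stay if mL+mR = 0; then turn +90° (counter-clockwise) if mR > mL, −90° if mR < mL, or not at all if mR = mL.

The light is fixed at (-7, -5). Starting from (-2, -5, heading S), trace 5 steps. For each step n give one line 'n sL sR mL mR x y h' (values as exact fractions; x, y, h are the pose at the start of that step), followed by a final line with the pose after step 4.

n=0: pose=(-2,-5,S); sL=100/29, sR=100/9; mL=1900/261, mR=-2000/261; mL+mR=-100/261 → advance -1; mR−mL=-1300/87 → turn -1·90°
n=1: pose=(-2,-4,W); sL=40, sR=200/13; mL=360/13, mR=320/13; mL+mR=680/13 → advance +1; mR−mL=-40/13 → turn -1·90°
n=2: pose=(-3,-4,N); sL=10, sR=50/13; mL=90/13, mR=80/13; mL+mR=170/13 → advance +1; mR−mL=-10/13 → turn -1·90°
n=3: pose=(-3,-3,E); sL=40/13, sR=200/49; mL=2280/637, mR=-640/637; mL+mR=1640/637 → advance +1; mR−mL=-2920/637 → turn -1·90°
n=4: pose=(-2,-3,S); sL=4, sR=20; mL=12, mR=-16; mL+mR=-4 → advance -1; mR−mL=-28 → turn -1·90°

0 100/29 100/9 1900/261 -2000/261 -2 -5 S
1 40 200/13 360/13 320/13 -2 -4 W
2 10 50/13 90/13 80/13 -3 -4 N
3 40/13 200/49 2280/637 -640/637 -3 -3 E
4 4 20 12 -16 -2 -3 S
final -2 -2 W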